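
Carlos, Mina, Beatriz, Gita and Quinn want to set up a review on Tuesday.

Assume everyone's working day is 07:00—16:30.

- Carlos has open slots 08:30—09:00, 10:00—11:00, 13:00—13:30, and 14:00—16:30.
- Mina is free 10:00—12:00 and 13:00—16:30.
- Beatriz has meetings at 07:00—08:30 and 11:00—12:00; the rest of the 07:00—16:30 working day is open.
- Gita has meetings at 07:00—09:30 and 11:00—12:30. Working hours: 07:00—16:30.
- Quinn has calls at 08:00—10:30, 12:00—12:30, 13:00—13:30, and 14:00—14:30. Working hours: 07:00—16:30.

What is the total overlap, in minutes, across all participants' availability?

Beatriz free within 07:00–16:30: 08:30–11:00, 12:00–16:30.
Gita free within 07:00–16:30: 09:30–11:00, 12:30–16:30.
Quinn free within 07:00–16:30: 07:00–08:00, 10:30–12:00, 12:30–13:00, 13:30–14:00, 14:30–16:30.
Carlos ∩ Mina: 10:00–11:00, 13:00–13:30, 14:00–16:30.
Carlos ∩ Mina ∩ Beatriz: 10:00–11:00, 13:00–13:30, 14:00–16:30.
Carlos ∩ Mina ∩ Beatriz ∩ Gita: 10:00–11:00, 13:00–13:30, 14:00–16:30.
Carlos ∩ Mina ∩ Beatriz ∩ Gita ∩ Quinn: 10:30–11:00, 14:30–16:30.
Total common minutes: 30 + 120 = 150.

150 minutes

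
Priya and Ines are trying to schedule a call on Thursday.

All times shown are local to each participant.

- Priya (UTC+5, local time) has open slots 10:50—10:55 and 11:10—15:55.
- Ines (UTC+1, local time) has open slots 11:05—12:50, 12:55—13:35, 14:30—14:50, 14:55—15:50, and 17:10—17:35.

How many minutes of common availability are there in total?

Priya → UTC: 05:50–05:55, 06:10–10:55.
Ines → UTC: 10:05–11:50, 11:55–12:35, 13:30–13:50, 13:55–14:50, 16:10–16:35.
Priya ∩ Ines: 10:05–10:55.
Total common minutes: 50.

50 minutes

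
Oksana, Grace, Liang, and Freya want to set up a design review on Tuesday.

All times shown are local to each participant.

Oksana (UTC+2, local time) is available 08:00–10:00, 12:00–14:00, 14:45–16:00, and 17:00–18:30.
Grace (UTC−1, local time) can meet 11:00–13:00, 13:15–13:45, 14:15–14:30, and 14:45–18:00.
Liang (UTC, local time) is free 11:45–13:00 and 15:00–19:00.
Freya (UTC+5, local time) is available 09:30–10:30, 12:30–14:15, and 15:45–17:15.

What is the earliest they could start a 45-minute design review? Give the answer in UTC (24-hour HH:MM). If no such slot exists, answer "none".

Oksana → UTC: 06:00–08:00, 10:00–12:00, 12:45–14:00, 15:00–16:30.
Grace → UTC: 12:00–14:00, 14:15–14:45, 15:15–15:30, 15:45–19:00.
Liang → UTC: 11:45–13:00, 15:00–19:00.
Freya → UTC: 04:30–05:30, 07:30–09:15, 10:45–12:15.
Oksana ∩ Grace: 12:45–14:00, 15:15–15:30, 15:45–16:30.
Oksana ∩ Grace ∩ Liang: 12:45–13:00, 15:15–15:30, 15:45–16:30.
Oksana ∩ Grace ∩ Liang ∩ Freya: (none).
Windows ≥ 45 min: (none).

none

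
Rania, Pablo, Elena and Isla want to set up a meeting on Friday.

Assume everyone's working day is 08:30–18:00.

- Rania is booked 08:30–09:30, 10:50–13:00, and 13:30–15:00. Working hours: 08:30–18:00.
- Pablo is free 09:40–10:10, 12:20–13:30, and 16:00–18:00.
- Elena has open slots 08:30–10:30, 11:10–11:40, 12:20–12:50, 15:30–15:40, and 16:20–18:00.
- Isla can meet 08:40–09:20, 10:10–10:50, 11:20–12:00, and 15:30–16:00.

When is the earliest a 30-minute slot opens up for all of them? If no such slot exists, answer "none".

none

Rania free within 08:30–18:00: 09:30–10:50, 13:00–13:30, 15:00–18:00.
Rania ∩ Pablo: 09:40–10:10, 13:00–13:30, 16:00–18:00.
Rania ∩ Pablo ∩ Elena: 09:40–10:10, 16:20–18:00.
Rania ∩ Pablo ∩ Elena ∩ Isla: (none).
Windows ≥ 30 min: (none).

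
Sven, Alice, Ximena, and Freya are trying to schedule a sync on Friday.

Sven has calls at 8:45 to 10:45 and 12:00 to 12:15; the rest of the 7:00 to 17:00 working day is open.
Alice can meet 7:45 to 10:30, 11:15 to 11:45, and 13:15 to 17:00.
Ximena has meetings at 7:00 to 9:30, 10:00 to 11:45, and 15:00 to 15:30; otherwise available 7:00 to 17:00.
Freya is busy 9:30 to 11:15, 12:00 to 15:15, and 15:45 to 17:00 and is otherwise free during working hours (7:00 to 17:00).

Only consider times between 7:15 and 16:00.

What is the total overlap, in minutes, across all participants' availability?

15 minutes

Sven free within 07:00–17:00: 07:00–08:45, 10:45–12:00, 12:15–17:00.
Ximena free within 07:00–17:00: 09:30–10:00, 11:45–15:00, 15:30–17:00.
Freya free within 07:00–17:00: 07:00–09:30, 11:15–12:00, 15:15–15:45.
Sven ∩ Alice: 07:45–08:45, 11:15–11:45, 13:15–17:00.
Sven ∩ Alice ∩ Ximena: 13:15–15:00, 15:30–17:00.
Sven ∩ Alice ∩ Ximena ∩ Freya: 15:30–15:45.
Restricted to 07:15–16:00: 15:30–15:45.
Total common minutes: 15.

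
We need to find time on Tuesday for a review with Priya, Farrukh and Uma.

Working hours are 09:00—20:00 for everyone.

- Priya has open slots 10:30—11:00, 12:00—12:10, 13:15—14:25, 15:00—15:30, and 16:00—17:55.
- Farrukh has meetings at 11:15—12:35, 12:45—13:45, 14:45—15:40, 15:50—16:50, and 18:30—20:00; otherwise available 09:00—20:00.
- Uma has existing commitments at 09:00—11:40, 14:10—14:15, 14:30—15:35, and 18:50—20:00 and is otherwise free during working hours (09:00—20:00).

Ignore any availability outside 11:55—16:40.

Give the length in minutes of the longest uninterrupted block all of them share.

Farrukh free within 09:00–20:00: 09:00–11:15, 12:35–12:45, 13:45–14:45, 15:40–15:50, 16:50–18:30.
Uma free within 09:00–20:00: 11:40–14:10, 14:15–14:30, 15:35–18:50.
Priya ∩ Farrukh: 10:30–11:00, 13:45–14:25, 16:50–17:55.
Priya ∩ Farrukh ∩ Uma: 13:45–14:10, 14:15–14:25, 16:50–17:55.
Restricted to 11:55–16:40: 13:45–14:10, 14:15–14:25.
Common window lengths: 25, 10 min; longest is 25.

25 minutes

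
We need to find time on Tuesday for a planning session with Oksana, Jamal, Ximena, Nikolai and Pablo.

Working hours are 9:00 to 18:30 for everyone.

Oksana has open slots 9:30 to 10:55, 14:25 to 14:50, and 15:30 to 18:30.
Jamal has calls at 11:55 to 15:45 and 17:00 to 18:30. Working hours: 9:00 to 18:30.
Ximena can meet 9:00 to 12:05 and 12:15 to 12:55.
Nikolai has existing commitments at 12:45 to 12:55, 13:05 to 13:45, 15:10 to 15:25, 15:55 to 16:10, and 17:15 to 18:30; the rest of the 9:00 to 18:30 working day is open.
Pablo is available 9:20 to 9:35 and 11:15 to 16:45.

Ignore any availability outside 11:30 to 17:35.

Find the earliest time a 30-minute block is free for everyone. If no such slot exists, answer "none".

Jamal free within 09:00–18:30: 09:00–11:55, 15:45–17:00.
Nikolai free within 09:00–18:30: 09:00–12:45, 12:55–13:05, 13:45–15:10, 15:25–15:55, 16:10–17:15.
Oksana ∩ Jamal: 09:30–10:55, 15:45–17:00.
Oksana ∩ Jamal ∩ Ximena: 09:30–10:55.
Oksana ∩ Jamal ∩ Ximena ∩ Nikolai: 09:30–10:55.
Oksana ∩ Jamal ∩ Ximena ∩ Nikolai ∩ Pablo: 09:30–09:35.
Restricted to 11:30–17:35: (none).
Windows ≥ 30 min: (none).

none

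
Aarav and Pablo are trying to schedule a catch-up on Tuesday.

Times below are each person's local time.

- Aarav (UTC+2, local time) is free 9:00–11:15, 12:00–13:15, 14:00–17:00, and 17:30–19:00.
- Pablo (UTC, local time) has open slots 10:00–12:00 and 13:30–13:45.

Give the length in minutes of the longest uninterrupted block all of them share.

Aarav → UTC: 07:00–09:15, 10:00–11:15, 12:00–15:00, 15:30–17:00.
Pablo → UTC: 10:00–12:00, 13:30–13:45.
Aarav ∩ Pablo: 10:00–11:15, 13:30–13:45.
Common window lengths: 75, 15 min; longest is 75.

75 minutes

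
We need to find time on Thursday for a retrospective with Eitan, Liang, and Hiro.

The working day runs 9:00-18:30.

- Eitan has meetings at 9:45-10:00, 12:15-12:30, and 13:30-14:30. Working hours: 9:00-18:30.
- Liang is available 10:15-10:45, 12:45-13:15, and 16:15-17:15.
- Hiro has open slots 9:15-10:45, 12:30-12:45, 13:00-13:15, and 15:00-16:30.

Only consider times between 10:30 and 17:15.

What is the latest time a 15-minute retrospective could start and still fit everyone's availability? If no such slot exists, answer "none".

16:15

Eitan free within 09:00–18:30: 09:00–09:45, 10:00–12:15, 12:30–13:30, 14:30–18:30.
Eitan ∩ Liang: 10:15–10:45, 12:45–13:15, 16:15–17:15.
Eitan ∩ Liang ∩ Hiro: 10:15–10:45, 13:00–13:15, 16:15–16:30.
Restricted to 10:30–17:15: 10:30–10:45, 13:00–13:15, 16:15–16:30.
Windows ≥ 15 min: 10:30–10:45, 13:00–13:15, 16:15–16:30.
Latest start in the last window 16:15–16:30 is 16:30 − 15 min = 16:15.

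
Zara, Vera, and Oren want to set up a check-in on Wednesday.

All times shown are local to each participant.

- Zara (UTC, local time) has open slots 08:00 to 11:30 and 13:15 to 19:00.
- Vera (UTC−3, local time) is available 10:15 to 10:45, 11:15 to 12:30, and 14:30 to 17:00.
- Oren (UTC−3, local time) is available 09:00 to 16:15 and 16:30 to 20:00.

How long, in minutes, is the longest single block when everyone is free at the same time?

Zara → UTC: 08:00–11:30, 13:15–19:00.
Vera → UTC: 13:15–13:45, 14:15–15:30, 17:30–20:00.
Oren → UTC: 12:00–19:15, 19:30–23:00.
Zara ∩ Vera: 13:15–13:45, 14:15–15:30, 17:30–19:00.
Zara ∩ Vera ∩ Oren: 13:15–13:45, 14:15–15:30, 17:30–19:00.
Common window lengths: 30, 75, 90 min; longest is 90.

90 minutes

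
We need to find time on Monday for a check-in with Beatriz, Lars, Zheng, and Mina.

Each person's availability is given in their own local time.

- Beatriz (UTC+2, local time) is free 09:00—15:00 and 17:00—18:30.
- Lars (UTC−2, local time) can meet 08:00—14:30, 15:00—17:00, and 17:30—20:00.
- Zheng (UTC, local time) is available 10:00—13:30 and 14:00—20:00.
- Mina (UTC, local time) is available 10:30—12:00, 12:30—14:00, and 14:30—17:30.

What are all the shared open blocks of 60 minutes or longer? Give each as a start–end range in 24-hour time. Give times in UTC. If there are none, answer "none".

Beatriz → UTC: 07:00–13:00, 15:00–16:30.
Lars → UTC: 10:00–16:30, 17:00–19:00, 19:30–22:00.
Zheng → UTC: 10:00–13:30, 14:00–20:00.
Mina → UTC: 10:30–12:00, 12:30–14:00, 14:30–17:30.
Beatriz ∩ Lars: 10:00–13:00, 15:00–16:30.
Beatriz ∩ Lars ∩ Zheng: 10:00–13:00, 15:00–16:30.
Beatriz ∩ Lars ∩ Zheng ∩ Mina: 10:30–12:00, 12:30–13:00, 15:00–16:30.
Windows ≥ 60 min: 10:30–12:00, 15:00–16:30.

10:30–12:00, 15:00–16:30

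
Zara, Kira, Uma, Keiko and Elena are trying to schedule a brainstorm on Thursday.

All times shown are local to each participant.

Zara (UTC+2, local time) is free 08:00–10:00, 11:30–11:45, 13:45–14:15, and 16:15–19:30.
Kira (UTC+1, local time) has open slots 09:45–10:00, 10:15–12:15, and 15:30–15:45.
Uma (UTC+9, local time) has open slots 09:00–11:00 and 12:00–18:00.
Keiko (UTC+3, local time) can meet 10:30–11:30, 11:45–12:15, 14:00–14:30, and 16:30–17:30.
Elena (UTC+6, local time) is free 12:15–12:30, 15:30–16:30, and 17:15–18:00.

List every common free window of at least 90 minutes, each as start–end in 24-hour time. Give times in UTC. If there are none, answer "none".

none

Zara → UTC: 06:00–08:00, 09:30–09:45, 11:45–12:15, 14:15–17:30.
Kira → UTC: 08:45–09:00, 09:15–11:15, 14:30–14:45.
Uma → UTC: 00:00–02:00, 03:00–09:00.
Keiko → UTC: 07:30–08:30, 08:45–09:15, 11:00–11:30, 13:30–14:30.
Elena → UTC: 06:15–06:30, 09:30–10:30, 11:15–12:00.
Zara ∩ Kira: 09:30–09:45, 14:30–14:45.
Zara ∩ Kira ∩ Uma: (none).
Zara ∩ Kira ∩ Uma ∩ Keiko: (none).
Zara ∩ Kira ∩ Uma ∩ Keiko ∩ Elena: (none).
Windows ≥ 90 min: (none).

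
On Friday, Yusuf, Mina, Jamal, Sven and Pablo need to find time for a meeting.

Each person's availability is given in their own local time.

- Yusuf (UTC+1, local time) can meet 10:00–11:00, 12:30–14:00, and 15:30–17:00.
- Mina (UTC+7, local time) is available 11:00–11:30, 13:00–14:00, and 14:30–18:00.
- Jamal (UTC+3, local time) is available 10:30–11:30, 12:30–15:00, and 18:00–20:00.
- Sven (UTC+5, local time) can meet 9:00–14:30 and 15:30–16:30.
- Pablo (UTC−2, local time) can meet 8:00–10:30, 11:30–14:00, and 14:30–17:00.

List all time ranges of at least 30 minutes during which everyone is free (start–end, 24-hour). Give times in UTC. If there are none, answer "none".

none

Yusuf → UTC: 09:00–10:00, 11:30–13:00, 14:30–16:00.
Mina → UTC: 04:00–04:30, 06:00–07:00, 07:30–11:00.
Jamal → UTC: 07:30–08:30, 09:30–12:00, 15:00–17:00.
Sven → UTC: 04:00–09:30, 10:30–11:30.
Pablo → UTC: 10:00–12:30, 13:30–16:00, 16:30–19:00.
Yusuf ∩ Mina: 09:00–10:00.
Yusuf ∩ Mina ∩ Jamal: 09:30–10:00.
Yusuf ∩ Mina ∩ Jamal ∩ Sven: (none).
Yusuf ∩ Mina ∩ Jamal ∩ Sven ∩ Pablo: (none).
Windows ≥ 30 min: (none).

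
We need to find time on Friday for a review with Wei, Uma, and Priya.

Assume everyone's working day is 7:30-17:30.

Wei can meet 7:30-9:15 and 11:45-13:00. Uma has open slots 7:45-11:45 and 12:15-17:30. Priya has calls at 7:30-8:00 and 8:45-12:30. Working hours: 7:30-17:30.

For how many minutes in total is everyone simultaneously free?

Priya free within 07:30–17:30: 08:00–08:45, 12:30–17:30.
Wei ∩ Uma: 07:45–09:15, 12:15–13:00.
Wei ∩ Uma ∩ Priya: 08:00–08:45, 12:30–13:00.
Total common minutes: 45 + 30 = 75.

75 minutes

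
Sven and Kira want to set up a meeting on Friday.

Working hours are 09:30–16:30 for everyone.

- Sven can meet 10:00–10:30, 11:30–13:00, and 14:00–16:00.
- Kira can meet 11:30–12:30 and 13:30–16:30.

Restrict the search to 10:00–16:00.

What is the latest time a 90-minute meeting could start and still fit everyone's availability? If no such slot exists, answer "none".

14:30

Sven ∩ Kira: 11:30–12:30, 14:00–16:00.
Restricted to 10:00–16:00: 11:30–12:30, 14:00–16:00.
Windows ≥ 90 min: 14:00–16:00.
Latest start in the last window 14:00–16:00 is 16:00 − 90 min = 14:30.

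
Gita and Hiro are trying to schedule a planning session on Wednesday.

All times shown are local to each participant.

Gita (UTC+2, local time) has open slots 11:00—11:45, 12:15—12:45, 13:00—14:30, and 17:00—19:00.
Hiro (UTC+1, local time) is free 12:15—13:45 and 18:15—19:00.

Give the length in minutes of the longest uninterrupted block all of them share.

Gita → UTC: 09:00–09:45, 10:15–10:45, 11:00–12:30, 15:00–17:00.
Hiro → UTC: 11:15–12:45, 17:15–18:00.
Gita ∩ Hiro: 11:15–12:30.
Single common window of 75 minutes.

75 minutes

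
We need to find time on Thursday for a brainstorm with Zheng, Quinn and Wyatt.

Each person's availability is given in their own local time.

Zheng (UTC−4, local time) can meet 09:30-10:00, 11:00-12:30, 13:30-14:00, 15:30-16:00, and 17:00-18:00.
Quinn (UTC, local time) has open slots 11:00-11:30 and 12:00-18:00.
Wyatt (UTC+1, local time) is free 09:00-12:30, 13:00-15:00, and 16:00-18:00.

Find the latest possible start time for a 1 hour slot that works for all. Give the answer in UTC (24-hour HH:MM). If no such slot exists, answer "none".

Zheng → UTC: 13:30–14:00, 15:00–16:30, 17:30–18:00, 19:30–20:00, 21:00–22:00.
Quinn → UTC: 11:00–11:30, 12:00–18:00.
Wyatt → UTC: 08:00–11:30, 12:00–14:00, 15:00–17:00.
Zheng ∩ Quinn: 13:30–14:00, 15:00–16:30, 17:30–18:00.
Zheng ∩ Quinn ∩ Wyatt: 13:30–14:00, 15:00–16:30.
Windows ≥ 60 min: 15:00–16:30.
Latest start in the last window 15:00–16:30 is 16:30 − 60 min = 15:30.

15:30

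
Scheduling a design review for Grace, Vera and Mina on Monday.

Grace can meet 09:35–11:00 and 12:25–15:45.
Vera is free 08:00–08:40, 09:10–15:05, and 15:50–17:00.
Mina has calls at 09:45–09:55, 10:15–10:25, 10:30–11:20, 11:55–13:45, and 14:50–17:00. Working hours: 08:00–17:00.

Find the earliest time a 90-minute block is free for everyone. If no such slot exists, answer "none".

none

Mina free within 08:00–17:00: 08:00–09:45, 09:55–10:15, 10:25–10:30, 11:20–11:55, 13:45–14:50.
Grace ∩ Vera: 09:35–11:00, 12:25–15:05.
Grace ∩ Vera ∩ Mina: 09:35–09:45, 09:55–10:15, 10:25–10:30, 13:45–14:50.
Windows ≥ 90 min: (none).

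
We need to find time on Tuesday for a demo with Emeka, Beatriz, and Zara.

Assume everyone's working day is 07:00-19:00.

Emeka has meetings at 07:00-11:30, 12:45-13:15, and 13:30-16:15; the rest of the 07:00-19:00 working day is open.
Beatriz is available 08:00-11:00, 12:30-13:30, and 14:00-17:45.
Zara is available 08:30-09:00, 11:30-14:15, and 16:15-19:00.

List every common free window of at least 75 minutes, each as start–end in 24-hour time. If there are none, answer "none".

16:15–17:45

Emeka free within 07:00–19:00: 11:30–12:45, 13:15–13:30, 16:15–19:00.
Emeka ∩ Beatriz: 12:30–12:45, 13:15–13:30, 16:15–17:45.
Emeka ∩ Beatriz ∩ Zara: 12:30–12:45, 13:15–13:30, 16:15–17:45.
Windows ≥ 75 min: 16:15–17:45.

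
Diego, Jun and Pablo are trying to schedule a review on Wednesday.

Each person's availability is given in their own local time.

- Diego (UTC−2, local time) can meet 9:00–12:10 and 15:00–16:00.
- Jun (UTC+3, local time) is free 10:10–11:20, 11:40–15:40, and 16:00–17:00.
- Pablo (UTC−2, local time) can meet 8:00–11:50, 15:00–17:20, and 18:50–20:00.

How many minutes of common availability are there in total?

Diego → UTC: 11:00–14:10, 17:00–18:00.
Jun → UTC: 07:10–08:20, 08:40–12:40, 13:00–14:00.
Pablo → UTC: 10:00–13:50, 17:00–19:20, 20:50–22:00.
Diego ∩ Jun: 11:00–12:40, 13:00–14:00.
Diego ∩ Jun ∩ Pablo: 11:00–12:40, 13:00–13:50.
Total common minutes: 100 + 50 = 150.

150 minutes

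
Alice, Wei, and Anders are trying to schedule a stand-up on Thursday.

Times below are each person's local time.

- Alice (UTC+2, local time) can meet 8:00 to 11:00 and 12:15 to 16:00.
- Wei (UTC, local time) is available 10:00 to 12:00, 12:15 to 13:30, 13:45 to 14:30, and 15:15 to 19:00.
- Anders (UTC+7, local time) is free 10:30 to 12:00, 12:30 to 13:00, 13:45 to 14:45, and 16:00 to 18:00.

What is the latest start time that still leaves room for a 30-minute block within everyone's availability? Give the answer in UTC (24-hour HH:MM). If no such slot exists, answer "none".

10:30

Alice → UTC: 06:00–09:00, 10:15–14:00.
Wei → UTC: 10:00–12:00, 12:15–13:30, 13:45–14:30, 15:15–19:00.
Anders → UTC: 03:30–05:00, 05:30–06:00, 06:45–07:45, 09:00–11:00.
Alice ∩ Wei: 10:15–12:00, 12:15–13:30, 13:45–14:00.
Alice ∩ Wei ∩ Anders: 10:15–11:00.
Windows ≥ 30 min: 10:15–11:00.
Latest start in the last window 10:15–11:00 is 11:00 − 30 min = 10:30.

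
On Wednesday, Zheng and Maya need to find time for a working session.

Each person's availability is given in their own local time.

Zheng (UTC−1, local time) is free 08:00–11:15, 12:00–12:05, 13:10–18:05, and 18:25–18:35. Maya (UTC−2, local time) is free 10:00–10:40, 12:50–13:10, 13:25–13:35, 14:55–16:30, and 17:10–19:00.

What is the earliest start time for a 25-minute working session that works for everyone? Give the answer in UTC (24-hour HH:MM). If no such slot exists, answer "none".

Zheng → UTC: 09:00–12:15, 13:00–13:05, 14:10–19:05, 19:25–19:35.
Maya → UTC: 12:00–12:40, 14:50–15:10, 15:25–15:35, 16:55–18:30, 19:10–21:00.
Zheng ∩ Maya: 12:00–12:15, 14:50–15:10, 15:25–15:35, 16:55–18:30, 19:25–19:35.
Windows ≥ 25 min: 16:55–18:30.
Earliest such window starts at 16:55.

16:55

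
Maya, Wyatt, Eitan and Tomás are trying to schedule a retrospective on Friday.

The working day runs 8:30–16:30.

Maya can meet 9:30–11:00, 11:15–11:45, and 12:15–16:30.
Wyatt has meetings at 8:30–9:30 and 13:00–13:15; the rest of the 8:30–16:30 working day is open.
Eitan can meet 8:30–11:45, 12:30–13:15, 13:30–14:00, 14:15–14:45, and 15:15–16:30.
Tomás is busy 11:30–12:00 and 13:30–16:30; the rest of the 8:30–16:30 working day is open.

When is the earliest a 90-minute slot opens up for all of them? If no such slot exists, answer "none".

09:30

Wyatt free within 08:30–16:30: 09:30–13:00, 13:15–16:30.
Tomás free within 08:30–16:30: 08:30–11:30, 12:00–13:30.
Maya ∩ Wyatt: 09:30–11:00, 11:15–11:45, 12:15–13:00, 13:15–16:30.
Maya ∩ Wyatt ∩ Eitan: 09:30–11:00, 11:15–11:45, 12:30–13:00, 13:30–14:00, 14:15–14:45, 15:15–16:30.
Maya ∩ Wyatt ∩ Eitan ∩ Tomás: 09:30–11:00, 11:15–11:30, 12:30–13:00.
Windows ≥ 90 min: 09:30–11:00.
Earliest such window starts at 09:30.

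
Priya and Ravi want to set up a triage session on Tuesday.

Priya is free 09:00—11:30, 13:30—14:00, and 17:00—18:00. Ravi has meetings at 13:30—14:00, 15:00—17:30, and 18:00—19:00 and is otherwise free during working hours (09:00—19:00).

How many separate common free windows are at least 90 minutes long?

Ravi free within 09:00–19:00: 09:00–13:30, 14:00–15:00, 17:30–18:00.
Priya ∩ Ravi: 09:00–11:30, 17:30–18:00.
Windows ≥ 90 min: 09:00–11:30.
That's 1 window.

1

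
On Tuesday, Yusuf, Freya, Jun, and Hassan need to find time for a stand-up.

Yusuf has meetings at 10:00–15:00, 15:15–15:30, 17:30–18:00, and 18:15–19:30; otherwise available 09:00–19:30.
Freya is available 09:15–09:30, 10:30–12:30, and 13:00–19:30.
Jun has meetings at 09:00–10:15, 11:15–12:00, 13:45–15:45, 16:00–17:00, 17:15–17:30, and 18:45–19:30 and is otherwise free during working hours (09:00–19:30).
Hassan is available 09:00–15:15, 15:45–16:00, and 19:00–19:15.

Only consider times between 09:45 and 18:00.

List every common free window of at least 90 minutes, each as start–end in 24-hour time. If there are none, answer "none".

Yusuf free within 09:00–19:30: 09:00–10:00, 15:00–15:15, 15:30–17:30, 18:00–18:15.
Jun free within 09:00–19:30: 10:15–11:15, 12:00–13:45, 15:45–16:00, 17:00–17:15, 17:30–18:45.
Yusuf ∩ Freya: 09:15–09:30, 15:00–15:15, 15:30–17:30, 18:00–18:15.
Yusuf ∩ Freya ∩ Jun: 15:45–16:00, 17:00–17:15, 18:00–18:15.
Yusuf ∩ Freya ∩ Jun ∩ Hassan: 15:45–16:00.
Restricted to 09:45–18:00: 15:45–16:00.
Windows ≥ 90 min: (none).

none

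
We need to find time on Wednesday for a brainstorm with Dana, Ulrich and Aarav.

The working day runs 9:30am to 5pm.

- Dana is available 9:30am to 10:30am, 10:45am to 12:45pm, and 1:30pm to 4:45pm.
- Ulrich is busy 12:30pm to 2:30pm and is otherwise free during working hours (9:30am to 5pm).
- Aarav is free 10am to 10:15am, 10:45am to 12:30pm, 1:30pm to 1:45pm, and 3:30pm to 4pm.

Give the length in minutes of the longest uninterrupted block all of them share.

105 minutes

Ulrich free within 09:30–17:00: 09:30–12:30, 14:30–17:00.
Dana ∩ Ulrich: 09:30–10:30, 10:45–12:30, 14:30–16:45.
Dana ∩ Ulrich ∩ Aarav: 10:00–10:15, 10:45–12:30, 15:30–16:00.
Common window lengths: 15, 105, 30 min; longest is 105.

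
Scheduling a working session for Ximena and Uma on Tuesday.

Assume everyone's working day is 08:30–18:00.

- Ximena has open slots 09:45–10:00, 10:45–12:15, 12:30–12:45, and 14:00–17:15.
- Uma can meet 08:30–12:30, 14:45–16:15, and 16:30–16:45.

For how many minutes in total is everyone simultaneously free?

210 minutes

Ximena ∩ Uma: 09:45–10:00, 10:45–12:15, 14:45–16:15, 16:30–16:45.
Total common minutes: 15 + 90 + 90 + 15 = 210.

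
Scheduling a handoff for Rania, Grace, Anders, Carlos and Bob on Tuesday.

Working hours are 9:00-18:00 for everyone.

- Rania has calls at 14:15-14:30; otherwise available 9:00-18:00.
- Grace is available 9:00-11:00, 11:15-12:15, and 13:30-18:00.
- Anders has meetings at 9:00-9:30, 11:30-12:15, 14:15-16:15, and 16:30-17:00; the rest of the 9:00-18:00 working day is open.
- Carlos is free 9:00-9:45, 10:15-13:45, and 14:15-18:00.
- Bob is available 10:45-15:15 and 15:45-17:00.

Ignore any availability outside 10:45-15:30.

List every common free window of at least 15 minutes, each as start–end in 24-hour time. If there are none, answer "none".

Rania free within 09:00–18:00: 09:00–14:15, 14:30–18:00.
Anders free within 09:00–18:00: 09:30–11:30, 12:15–14:15, 16:15–16:30, 17:00–18:00.
Rania ∩ Grace: 09:00–11:00, 11:15–12:15, 13:30–14:15, 14:30–18:00.
Rania ∩ Grace ∩ Anders: 09:30–11:00, 11:15–11:30, 13:30–14:15, 16:15–16:30, 17:00–18:00.
Rania ∩ Grace ∩ Anders ∩ Carlos: 09:30–09:45, 10:15–11:00, 11:15–11:30, 13:30–13:45, 16:15–16:30, 17:00–18:00.
Rania ∩ Grace ∩ Anders ∩ Carlos ∩ Bob: 10:45–11:00, 11:15–11:30, 13:30–13:45, 16:15–16:30.
Restricted to 10:45–15:30: 10:45–11:00, 11:15–11:30, 13:30–13:45.
Windows ≥ 15 min: 10:45–11:00, 11:15–11:30, 13:30–13:45.

10:45–11:00, 11:15–11:30, 13:30–13:45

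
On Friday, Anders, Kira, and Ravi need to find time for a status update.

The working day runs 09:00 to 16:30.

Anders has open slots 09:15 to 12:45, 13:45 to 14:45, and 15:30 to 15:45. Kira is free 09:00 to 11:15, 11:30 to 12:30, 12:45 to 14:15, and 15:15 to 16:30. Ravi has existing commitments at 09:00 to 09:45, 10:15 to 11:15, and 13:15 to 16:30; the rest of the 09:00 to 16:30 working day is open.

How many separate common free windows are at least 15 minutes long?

Ravi free within 09:00–16:30: 09:45–10:15, 11:15–13:15.
Anders ∩ Kira: 09:15–11:15, 11:30–12:30, 13:45–14:15, 15:30–15:45.
Anders ∩ Kira ∩ Ravi: 09:45–10:15, 11:30–12:30.
Windows ≥ 15 min: 09:45–10:15, 11:30–12:30.
That's 2 windows.

2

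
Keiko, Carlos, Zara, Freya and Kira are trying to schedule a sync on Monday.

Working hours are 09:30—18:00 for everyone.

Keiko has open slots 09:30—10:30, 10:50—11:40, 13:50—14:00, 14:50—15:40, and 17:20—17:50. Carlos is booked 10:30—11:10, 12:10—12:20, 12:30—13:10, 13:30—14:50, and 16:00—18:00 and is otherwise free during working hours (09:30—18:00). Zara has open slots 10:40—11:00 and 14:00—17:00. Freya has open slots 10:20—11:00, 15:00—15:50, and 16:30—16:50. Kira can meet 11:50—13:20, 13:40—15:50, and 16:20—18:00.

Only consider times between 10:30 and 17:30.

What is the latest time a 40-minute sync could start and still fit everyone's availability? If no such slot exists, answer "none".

Carlos free within 09:30–18:00: 09:30–10:30, 11:10–12:10, 12:20–12:30, 13:10–13:30, 14:50–16:00.
Keiko ∩ Carlos: 09:30–10:30, 11:10–11:40, 14:50–15:40.
Keiko ∩ Carlos ∩ Zara: 14:50–15:40.
Keiko ∩ Carlos ∩ Zara ∩ Freya: 15:00–15:40.
Keiko ∩ Carlos ∩ Zara ∩ Freya ∩ Kira: 15:00–15:40.
Restricted to 10:30–17:30: 15:00–15:40.
Windows ≥ 40 min: 15:00–15:40.
Latest start in the last window 15:00–15:40 is 15:40 − 40 min = 15:00.

15:00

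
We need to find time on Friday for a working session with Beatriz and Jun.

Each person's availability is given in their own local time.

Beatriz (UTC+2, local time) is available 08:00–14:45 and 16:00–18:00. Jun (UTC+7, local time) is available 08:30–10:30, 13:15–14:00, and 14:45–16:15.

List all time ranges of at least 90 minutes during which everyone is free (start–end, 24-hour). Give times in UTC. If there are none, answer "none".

07:45–09:15

Beatriz → UTC: 06:00–12:45, 14:00–16:00.
Jun → UTC: 01:30–03:30, 06:15–07:00, 07:45–09:15.
Beatriz ∩ Jun: 06:15–07:00, 07:45–09:15.
Windows ≥ 90 min: 07:45–09:15.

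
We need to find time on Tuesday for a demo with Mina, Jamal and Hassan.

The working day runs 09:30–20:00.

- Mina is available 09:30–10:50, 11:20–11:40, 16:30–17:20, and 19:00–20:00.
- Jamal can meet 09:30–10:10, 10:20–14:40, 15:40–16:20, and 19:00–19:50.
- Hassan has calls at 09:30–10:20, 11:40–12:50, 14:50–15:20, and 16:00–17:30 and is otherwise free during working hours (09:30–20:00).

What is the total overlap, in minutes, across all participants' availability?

100 minutes

Hassan free within 09:30–20:00: 10:20–11:40, 12:50–14:50, 15:20–16:00, 17:30–20:00.
Mina ∩ Jamal: 09:30–10:10, 10:20–10:50, 11:20–11:40, 19:00–19:50.
Mina ∩ Jamal ∩ Hassan: 10:20–10:50, 11:20–11:40, 19:00–19:50.
Total common minutes: 30 + 20 + 50 = 100.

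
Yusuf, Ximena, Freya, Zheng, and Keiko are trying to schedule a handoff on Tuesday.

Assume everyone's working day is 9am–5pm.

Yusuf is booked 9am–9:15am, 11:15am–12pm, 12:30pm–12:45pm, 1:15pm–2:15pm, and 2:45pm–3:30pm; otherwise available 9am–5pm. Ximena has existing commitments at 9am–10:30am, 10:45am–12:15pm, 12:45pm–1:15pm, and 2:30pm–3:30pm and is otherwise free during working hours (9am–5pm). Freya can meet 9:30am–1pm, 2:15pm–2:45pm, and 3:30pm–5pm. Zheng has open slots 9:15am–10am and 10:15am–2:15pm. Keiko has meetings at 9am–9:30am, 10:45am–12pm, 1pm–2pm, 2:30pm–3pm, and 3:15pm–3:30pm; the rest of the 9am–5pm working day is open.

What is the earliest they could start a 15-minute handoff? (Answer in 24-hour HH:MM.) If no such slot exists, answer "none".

Yusuf free within 09:00–17:00: 09:15–11:15, 12:00–12:30, 12:45–13:15, 14:15–14:45, 15:30–17:00.
Ximena free within 09:00–17:00: 10:30–10:45, 12:15–12:45, 13:15–14:30, 15:30–17:00.
Keiko free within 09:00–17:00: 09:30–10:45, 12:00–13:00, 14:00–14:30, 15:00–15:15, 15:30–17:00.
Yusuf ∩ Ximena: 10:30–10:45, 12:15–12:30, 14:15–14:30, 15:30–17:00.
Yusuf ∩ Ximena ∩ Freya: 10:30–10:45, 12:15–12:30, 14:15–14:30, 15:30–17:00.
Yusuf ∩ Ximena ∩ Freya ∩ Zheng: 10:30–10:45, 12:15–12:30.
Yusuf ∩ Ximena ∩ Freya ∩ Zheng ∩ Keiko: 10:30–10:45, 12:15–12:30.
Windows ≥ 15 min: 10:30–10:45, 12:15–12:30.
Earliest such window starts at 10:30.

10:30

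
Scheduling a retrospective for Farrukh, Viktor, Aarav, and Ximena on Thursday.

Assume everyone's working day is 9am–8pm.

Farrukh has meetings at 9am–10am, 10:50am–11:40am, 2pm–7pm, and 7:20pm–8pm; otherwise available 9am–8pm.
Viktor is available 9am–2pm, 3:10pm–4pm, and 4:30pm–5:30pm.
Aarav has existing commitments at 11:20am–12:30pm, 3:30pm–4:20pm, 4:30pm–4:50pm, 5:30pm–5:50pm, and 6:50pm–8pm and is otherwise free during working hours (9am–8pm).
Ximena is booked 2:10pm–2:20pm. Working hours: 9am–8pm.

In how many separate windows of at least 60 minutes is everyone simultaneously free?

1

Farrukh free within 09:00–20:00: 10:00–10:50, 11:40–14:00, 19:00–19:20.
Aarav free within 09:00–20:00: 09:00–11:20, 12:30–15:30, 16:20–16:30, 16:50–17:30, 17:50–18:50.
Ximena free within 09:00–20:00: 09:00–14:10, 14:20–20:00.
Farrukh ∩ Viktor: 10:00–10:50, 11:40–14:00.
Farrukh ∩ Viktor ∩ Aarav: 10:00–10:50, 12:30–14:00.
Farrukh ∩ Viktor ∩ Aarav ∩ Ximena: 10:00–10:50, 12:30–14:00.
Windows ≥ 60 min: 12:30–14:00.
That's 1 window.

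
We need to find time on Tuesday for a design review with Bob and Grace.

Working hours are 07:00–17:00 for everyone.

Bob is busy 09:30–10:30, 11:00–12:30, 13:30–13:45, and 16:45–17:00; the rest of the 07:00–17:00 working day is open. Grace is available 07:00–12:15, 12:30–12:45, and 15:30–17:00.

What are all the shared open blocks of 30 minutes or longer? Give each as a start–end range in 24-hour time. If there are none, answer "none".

07:00–09:30, 10:30–11:00, 15:30–16:45

Bob free within 07:00–17:00: 07:00–09:30, 10:30–11:00, 12:30–13:30, 13:45–16:45.
Bob ∩ Grace: 07:00–09:30, 10:30–11:00, 12:30–12:45, 15:30–16:45.
Windows ≥ 30 min: 07:00–09:30, 10:30–11:00, 15:30–16:45.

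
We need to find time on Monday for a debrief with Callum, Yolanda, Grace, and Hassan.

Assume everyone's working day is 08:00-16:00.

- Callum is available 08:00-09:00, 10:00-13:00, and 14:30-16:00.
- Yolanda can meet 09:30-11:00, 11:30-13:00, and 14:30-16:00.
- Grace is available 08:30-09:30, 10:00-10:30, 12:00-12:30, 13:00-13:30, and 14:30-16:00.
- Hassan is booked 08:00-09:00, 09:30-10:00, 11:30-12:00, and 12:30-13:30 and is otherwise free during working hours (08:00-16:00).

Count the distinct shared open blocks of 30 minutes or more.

3

Hassan free within 08:00–16:00: 09:00–09:30, 10:00–11:30, 12:00–12:30, 13:30–16:00.
Callum ∩ Yolanda: 10:00–11:00, 11:30–13:00, 14:30–16:00.
Callum ∩ Yolanda ∩ Grace: 10:00–10:30, 12:00–12:30, 14:30–16:00.
Callum ∩ Yolanda ∩ Grace ∩ Hassan: 10:00–10:30, 12:00–12:30, 14:30–16:00.
Windows ≥ 30 min: 10:00–10:30, 12:00–12:30, 14:30–16:00.
That's 3 windows.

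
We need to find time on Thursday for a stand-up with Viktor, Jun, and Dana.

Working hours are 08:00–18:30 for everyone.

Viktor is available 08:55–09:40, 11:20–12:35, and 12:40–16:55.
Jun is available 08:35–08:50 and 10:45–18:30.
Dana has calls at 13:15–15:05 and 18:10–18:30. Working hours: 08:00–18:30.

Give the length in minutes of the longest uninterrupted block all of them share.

110 minutes

Dana free within 08:00–18:30: 08:00–13:15, 15:05–18:10.
Viktor ∩ Jun: 11:20–12:35, 12:40–16:55.
Viktor ∩ Jun ∩ Dana: 11:20–12:35, 12:40–13:15, 15:05–16:55.
Common window lengths: 75, 35, 110 min; longest is 110.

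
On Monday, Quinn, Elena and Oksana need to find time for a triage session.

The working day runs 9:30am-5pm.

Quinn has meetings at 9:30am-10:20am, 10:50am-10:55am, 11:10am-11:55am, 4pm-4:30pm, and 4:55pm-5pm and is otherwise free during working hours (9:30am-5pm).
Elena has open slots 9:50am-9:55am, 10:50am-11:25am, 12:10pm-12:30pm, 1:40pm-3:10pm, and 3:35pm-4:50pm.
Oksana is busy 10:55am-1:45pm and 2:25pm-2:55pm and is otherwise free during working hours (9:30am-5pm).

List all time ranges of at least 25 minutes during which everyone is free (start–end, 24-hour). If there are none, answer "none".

13:45–14:25, 15:35–16:00

Quinn free within 09:30–17:00: 10:20–10:50, 10:55–11:10, 11:55–16:00, 16:30–16:55.
Oksana free within 09:30–17:00: 09:30–10:55, 13:45–14:25, 14:55–17:00.
Quinn ∩ Elena: 10:55–11:10, 12:10–12:30, 13:40–15:10, 15:35–16:00, 16:30–16:50.
Quinn ∩ Elena ∩ Oksana: 13:45–14:25, 14:55–15:10, 15:35–16:00, 16:30–16:50.
Windows ≥ 25 min: 13:45–14:25, 15:35–16:00.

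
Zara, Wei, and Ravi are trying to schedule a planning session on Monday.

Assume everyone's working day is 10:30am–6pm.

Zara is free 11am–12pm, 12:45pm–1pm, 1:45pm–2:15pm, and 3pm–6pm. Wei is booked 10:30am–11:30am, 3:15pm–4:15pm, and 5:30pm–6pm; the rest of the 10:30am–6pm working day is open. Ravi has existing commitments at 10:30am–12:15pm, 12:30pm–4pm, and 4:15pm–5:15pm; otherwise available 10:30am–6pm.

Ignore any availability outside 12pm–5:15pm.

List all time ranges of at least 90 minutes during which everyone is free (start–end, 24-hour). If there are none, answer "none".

none

Wei free within 10:30–18:00: 11:30–15:15, 16:15–17:30.
Ravi free within 10:30–18:00: 12:15–12:30, 16:00–16:15, 17:15–18:00.
Zara ∩ Wei: 11:30–12:00, 12:45–13:00, 13:45–14:15, 15:00–15:15, 16:15–17:30.
Zara ∩ Wei ∩ Ravi: 17:15–17:30.
Restricted to 12:00–17:15: (none).
Windows ≥ 90 min: (none).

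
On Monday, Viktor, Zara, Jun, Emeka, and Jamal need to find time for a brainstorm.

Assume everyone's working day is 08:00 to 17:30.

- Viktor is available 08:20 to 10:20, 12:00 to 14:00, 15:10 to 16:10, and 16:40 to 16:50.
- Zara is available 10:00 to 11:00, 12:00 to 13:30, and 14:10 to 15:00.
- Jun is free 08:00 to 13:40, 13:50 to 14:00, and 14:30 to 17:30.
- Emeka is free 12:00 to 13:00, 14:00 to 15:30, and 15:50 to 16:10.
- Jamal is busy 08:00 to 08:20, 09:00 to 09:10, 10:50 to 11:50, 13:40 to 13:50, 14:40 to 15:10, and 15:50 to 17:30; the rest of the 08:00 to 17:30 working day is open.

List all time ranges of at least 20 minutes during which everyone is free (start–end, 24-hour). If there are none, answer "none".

Jamal free within 08:00–17:30: 08:20–09:00, 09:10–10:50, 11:50–13:40, 13:50–14:40, 15:10–15:50.
Viktor ∩ Zara: 10:00–10:20, 12:00–13:30.
Viktor ∩ Zara ∩ Jun: 10:00–10:20, 12:00–13:30.
Viktor ∩ Zara ∩ Jun ∩ Emeka: 12:00–13:00.
Viktor ∩ Zara ∩ Jun ∩ Emeka ∩ Jamal: 12:00–13:00.
Windows ≥ 20 min: 12:00–13:00.

12:00–13:00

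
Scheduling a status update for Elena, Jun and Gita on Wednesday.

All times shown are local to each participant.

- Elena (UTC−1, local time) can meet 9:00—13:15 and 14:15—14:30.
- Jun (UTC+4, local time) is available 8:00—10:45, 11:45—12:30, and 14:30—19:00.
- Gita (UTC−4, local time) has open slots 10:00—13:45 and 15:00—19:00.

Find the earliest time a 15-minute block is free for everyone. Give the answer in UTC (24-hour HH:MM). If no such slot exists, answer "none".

Elena → UTC: 10:00–14:15, 15:15–15:30.
Jun → UTC: 04:00–06:45, 07:45–08:30, 10:30–15:00.
Gita → UTC: 14:00–17:45, 19:00–23:00.
Elena ∩ Jun: 10:30–14:15.
Elena ∩ Jun ∩ Gita: 14:00–14:15.
Windows ≥ 15 min: 14:00–14:15.
Earliest such window starts at 14:00.

14:00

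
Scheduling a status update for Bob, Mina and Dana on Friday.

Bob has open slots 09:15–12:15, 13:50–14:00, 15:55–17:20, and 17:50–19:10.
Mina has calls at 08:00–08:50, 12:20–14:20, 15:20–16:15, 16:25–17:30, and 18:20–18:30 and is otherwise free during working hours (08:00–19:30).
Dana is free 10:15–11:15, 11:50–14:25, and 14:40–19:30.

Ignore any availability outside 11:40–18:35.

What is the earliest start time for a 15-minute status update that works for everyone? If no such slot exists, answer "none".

11:50

Mina free within 08:00–19:30: 08:50–12:20, 14:20–15:20, 16:15–16:25, 17:30–18:20, 18:30–19:30.
Bob ∩ Mina: 09:15–12:15, 16:15–16:25, 17:50–18:20, 18:30–19:10.
Bob ∩ Mina ∩ Dana: 10:15–11:15, 11:50–12:15, 16:15–16:25, 17:50–18:20, 18:30–19:10.
Restricted to 11:40–18:35: 11:50–12:15, 16:15–16:25, 17:50–18:20, 18:30–18:35.
Windows ≥ 15 min: 11:50–12:15, 17:50–18:20.
Earliest such window starts at 11:50.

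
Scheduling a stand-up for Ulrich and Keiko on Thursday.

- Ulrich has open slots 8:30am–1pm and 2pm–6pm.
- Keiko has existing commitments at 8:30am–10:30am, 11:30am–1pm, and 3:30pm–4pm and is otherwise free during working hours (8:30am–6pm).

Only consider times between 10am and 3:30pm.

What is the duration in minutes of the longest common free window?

90 minutes

Keiko free within 08:30–18:00: 10:30–11:30, 13:00–15:30, 16:00–18:00.
Ulrich ∩ Keiko: 10:30–11:30, 14:00–15:30, 16:00–18:00.
Restricted to 10:00–15:30: 10:30–11:30, 14:00–15:30.
Common window lengths: 60, 90 min; longest is 90.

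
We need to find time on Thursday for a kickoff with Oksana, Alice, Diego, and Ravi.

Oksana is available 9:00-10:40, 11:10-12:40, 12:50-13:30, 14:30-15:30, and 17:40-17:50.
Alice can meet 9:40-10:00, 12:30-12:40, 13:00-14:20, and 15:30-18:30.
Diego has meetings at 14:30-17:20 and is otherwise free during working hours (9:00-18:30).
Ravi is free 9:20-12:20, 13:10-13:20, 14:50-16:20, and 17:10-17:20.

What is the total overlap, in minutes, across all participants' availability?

Diego free within 09:00–18:30: 09:00–14:30, 17:20–18:30.
Oksana ∩ Alice: 09:40–10:00, 12:30–12:40, 13:00–13:30, 17:40–17:50.
Oksana ∩ Alice ∩ Diego: 09:40–10:00, 12:30–12:40, 13:00–13:30, 17:40–17:50.
Oksana ∩ Alice ∩ Diego ∩ Ravi: 09:40–10:00, 13:10–13:20.
Total common minutes: 20 + 10 = 30.

30 minutes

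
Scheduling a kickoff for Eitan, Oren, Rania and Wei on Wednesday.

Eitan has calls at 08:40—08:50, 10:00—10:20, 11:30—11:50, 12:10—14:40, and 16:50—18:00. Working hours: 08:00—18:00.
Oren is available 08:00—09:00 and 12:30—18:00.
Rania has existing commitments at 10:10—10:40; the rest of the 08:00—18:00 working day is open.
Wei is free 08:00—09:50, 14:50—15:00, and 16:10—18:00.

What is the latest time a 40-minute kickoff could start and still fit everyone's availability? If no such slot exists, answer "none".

Eitan free within 08:00–18:00: 08:00–08:40, 08:50–10:00, 10:20–11:30, 11:50–12:10, 14:40–16:50.
Rania free within 08:00–18:00: 08:00–10:10, 10:40–18:00.
Eitan ∩ Oren: 08:00–08:40, 08:50–09:00, 14:40–16:50.
Eitan ∩ Oren ∩ Rania: 08:00–08:40, 08:50–09:00, 14:40–16:50.
Eitan ∩ Oren ∩ Rania ∩ Wei: 08:00–08:40, 08:50–09:00, 14:50–15:00, 16:10–16:50.
Windows ≥ 40 min: 08:00–08:40, 16:10–16:50.
Latest start in the last window 16:10–16:50 is 16:50 − 40 min = 16:10.

16:10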